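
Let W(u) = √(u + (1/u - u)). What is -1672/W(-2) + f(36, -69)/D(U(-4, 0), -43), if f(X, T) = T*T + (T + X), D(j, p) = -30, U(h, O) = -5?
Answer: -788/5 + 1672*I*√2 ≈ -157.6 + 2364.6*I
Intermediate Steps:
f(X, T) = T + X + T² (f(X, T) = T² + (T + X) = T + X + T²)
W(u) = √(1/u)
-1672/W(-2) + f(36, -69)/D(U(-4, 0), -43) = -1672*(-I*√2) + (-69 + 36 + (-69)²)/(-30) = -1672*(-I*√2) + (-69 + 36 + 4761)*(-1/30) = -1672*(-I*√2) + 4728*(-1/30) = -(-1672)*I*√2 - 788/5 = 1672*I*√2 - 788/5 = -788/5 + 1672*I*√2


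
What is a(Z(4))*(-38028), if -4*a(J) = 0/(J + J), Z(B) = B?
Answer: 0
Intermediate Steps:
a(J) = 0 (a(J) = -0/(J + J) = -0/(2*J) = -0*1/(2*J) = -¼*0 = 0)
a(Z(4))*(-38028) = 0*(-38028) = 0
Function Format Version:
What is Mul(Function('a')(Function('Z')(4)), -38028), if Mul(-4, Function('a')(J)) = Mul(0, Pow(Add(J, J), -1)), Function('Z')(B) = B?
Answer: 0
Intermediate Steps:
Function('a')(J) = 0 (Function('a')(J) = Mul(Rational(-1, 4), Mul(0, Pow(Add(J, J), -1))) = Mul(Rational(-1, 4), Mul(0, Pow(Mul(2, J), -1))) = Mul(Rational(-1, 4), Mul(0, Mul(Rational(1, 2), Pow(J, -1)))) = Mul(Rational(-1, 4), 0) = 0)
Mul(Function('a')(Function('Z')(4)), -38028) = Mul(0, -38028) = 0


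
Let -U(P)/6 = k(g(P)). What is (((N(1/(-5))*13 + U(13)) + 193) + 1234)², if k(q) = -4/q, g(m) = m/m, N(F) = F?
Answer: 52446564/25 ≈ 2.0979e+6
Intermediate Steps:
g(m) = 1
U(P) = 24 (U(P) = -(-24)/1 = -(-24) = -6*(-4) = 24)
(((N(1/(-5))*13 + U(13)) + 193) + 1234)² = (((13/(-5) + 24) + 193) + 1234)² = (((-⅕*13 + 24) + 193) + 1234)² = (((-13/5 + 24) + 193) + 1234)² = ((107/5 + 193) + 1234)² = (1072/5 + 1234)² = (7242/5)² = 52446564/25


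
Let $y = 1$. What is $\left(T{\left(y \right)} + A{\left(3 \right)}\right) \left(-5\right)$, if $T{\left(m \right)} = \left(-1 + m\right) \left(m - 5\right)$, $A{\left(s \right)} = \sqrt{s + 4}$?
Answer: $- 5 \sqrt{7} \approx -13.229$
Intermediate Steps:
$A{\left(s \right)} = \sqrt{4 + s}$
$T{\left(m \right)} = \left(-1 + m\right) \left(-5 + m\right)$
$\left(T{\left(y \right)} + A{\left(3 \right)}\right) \left(-5\right) = \left(\left(5 + 1^{2} - 6\right) + \sqrt{4 + 3}\right) \left(-5\right) = \left(\left(5 + 1 - 6\right) + \sqrt{7}\right) \left(-5\right) = \left(0 + \sqrt{7}\right) \left(-5\right) = \sqrt{7} \left(-5\right) = - 5 \sqrt{7}$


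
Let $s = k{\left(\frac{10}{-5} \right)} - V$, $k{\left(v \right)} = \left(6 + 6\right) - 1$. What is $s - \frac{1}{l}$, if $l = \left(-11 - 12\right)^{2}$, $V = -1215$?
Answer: $\frac{648553}{529} \approx 1226.0$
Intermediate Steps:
$k{\left(v \right)} = 11$ ($k{\left(v \right)} = 12 - 1 = 11$)
$l = 529$ ($l = \left(-23\right)^{2} = 529$)
$s = 1226$ ($s = 11 - -1215 = 11 + 1215 = 1226$)
$s - \frac{1}{l} = 1226 - \frac{1}{529} = \frac{648553}{529}$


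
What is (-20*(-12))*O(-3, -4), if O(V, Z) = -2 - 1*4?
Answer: -1440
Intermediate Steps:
O(V, Z) = -6 (O(V, Z) = -2 - 4 = -6)
(-20*(-12))*O(-3, -4) = -20*(-12)*(-6) = 240*(-6) = -1440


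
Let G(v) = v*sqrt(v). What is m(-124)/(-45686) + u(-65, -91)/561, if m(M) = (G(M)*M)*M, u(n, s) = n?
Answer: -65/561 + 1906624*I*sqrt(31)/22843 ≈ -0.11586 + 464.72*I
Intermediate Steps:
G(v) = v**(3/2)
m(M) = M**(7/2) (m(M) = (M**(3/2)*M)*M = M**(5/2)*M = M**(7/2))
m(-124)/(-45686) + u(-65, -91)/561 = (-124)**(7/2)/(-45686) - 65/561 = -3813248*I*sqrt(31)*(-1/45686) - 65*1/561 = 1906624*I*sqrt(31)/22843 - 65/561 = -65/561 + 1906624*I*sqrt(31)/22843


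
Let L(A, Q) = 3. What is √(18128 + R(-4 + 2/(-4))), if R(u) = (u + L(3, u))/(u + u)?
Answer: √652614/6 ≈ 134.64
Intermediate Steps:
R(u) = (3 + u)/(2*u) (R(u) = (u + 3)/(u + u) = (3 + u)/((2*u)) = (3 + u)*(1/(2*u)) = (3 + u)/(2*u))
√(18128 + R(-4 + 2/(-4))) = √(18128 + (3 + (-4 + 2/(-4)))/(2*(-4 + 2/(-4)))) = √(18128 + (3 + (-4 - ¼*2))/(2*(-4 - ¼*2))) = √(18128 + (3 + (-4 - ½))/(2*(-4 - ½))) = √(18128 + (3 - 9/2)/(2*(-9/2))) = √(18128 + (½)*(-2/9)*(-3/2)) = √(18128 + ⅙) = √(108769/6) = √652614/6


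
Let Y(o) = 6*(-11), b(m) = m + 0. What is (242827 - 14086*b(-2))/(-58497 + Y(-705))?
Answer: -10037/2169 ≈ -4.6275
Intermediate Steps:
b(m) = m
Y(o) = -66
(242827 - 14086*b(-2))/(-58497 + Y(-705)) = (242827 - 14086*(-2))/(-58497 - 66) = (242827 + 28172)/(-58563) = 270999*(-1/58563) = -10037/2169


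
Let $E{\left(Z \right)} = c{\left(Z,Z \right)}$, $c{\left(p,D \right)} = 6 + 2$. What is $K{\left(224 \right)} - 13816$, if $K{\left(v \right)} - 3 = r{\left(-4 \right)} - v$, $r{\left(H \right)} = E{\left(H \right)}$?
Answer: $-14029$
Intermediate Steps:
$c{\left(p,D \right)} = 8$
$E{\left(Z \right)} = 8$
$r{\left(H \right)} = 8$
$K{\left(v \right)} = 11 - v$ ($K{\left(v \right)} = 3 - \left(-8 + v\right) = 11 - v$)
$K{\left(224 \right)} - 13816 = \left(11 - 224\right) - 13816 = -213 - 13816 = -14029$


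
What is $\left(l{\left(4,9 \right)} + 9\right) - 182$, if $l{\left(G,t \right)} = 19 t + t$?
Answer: $7$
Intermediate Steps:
$l{\left(G,t \right)} = 20 t$
$\left(l{\left(4,9 \right)} + 9\right) - 182 = \left(20 \cdot 9 + 9\right) - 182 = \left(180 + 9\right) - 182 = 189 - 182 = 7$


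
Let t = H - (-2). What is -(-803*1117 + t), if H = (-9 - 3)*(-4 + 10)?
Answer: 897021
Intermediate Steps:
H = -72 (H = -12*6 = -72)
t = -70 (t = -72 - (-2) = -72 - 2*(-1) = -72 + 2 = -70)
-(-803*1117 + t) = -(-803*1117 - 70) = -(-896951 - 70) = -1*(-897021) = 897021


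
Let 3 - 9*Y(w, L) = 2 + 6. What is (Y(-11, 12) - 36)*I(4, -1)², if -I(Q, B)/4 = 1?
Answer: -5264/9 ≈ -584.89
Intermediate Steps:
I(Q, B) = -4 (I(Q, B) = -4*1 = -4)
Y(w, L) = -5/9 (Y(w, L) = ⅓ - (2 + 6)/9 = ⅓ - ⅑*8 = ⅓ - 8/9 = -5/9)
(Y(-11, 12) - 36)*I(4, -1)² = (-5/9 - 36)*(-4)² = -329/9*16 = -5264/9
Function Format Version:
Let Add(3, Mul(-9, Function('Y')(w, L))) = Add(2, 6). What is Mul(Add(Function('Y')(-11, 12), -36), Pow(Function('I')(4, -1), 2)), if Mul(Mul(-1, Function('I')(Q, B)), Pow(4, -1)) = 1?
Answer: Rational(-5264, 9) ≈ -584.89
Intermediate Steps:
Function('I')(Q, B) = -4 (Function('I')(Q, B) = Mul(-4, 1) = -4)
Function('Y')(w, L) = Rational(-5, 9) (Function('Y')(w, L) = Add(Rational(1, 3), Mul(Rational(-1, 9), Add(2, 6))) = Add(Rational(1, 3), Mul(Rational(-1, 9), 8)) = Add(Rational(1, 3), Rational(-8, 9)) = Rational(-5, 9))
Mul(Add(Function('Y')(-11, 12), -36), Pow(Function('I')(4, -1), 2)) = Mul(Add(Rational(-5, 9), -36), Pow(-4, 2)) = Mul(Rational(-329, 9), 16) = Rational(-5264, 9)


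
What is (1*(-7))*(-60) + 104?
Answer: 524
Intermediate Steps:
(1*(-7))*(-60) + 104 = -7*(-60) + 104 = 420 + 104 = 524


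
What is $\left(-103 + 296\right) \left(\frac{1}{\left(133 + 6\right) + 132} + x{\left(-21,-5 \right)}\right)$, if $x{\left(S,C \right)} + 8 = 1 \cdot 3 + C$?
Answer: $- \frac{522837}{271} \approx -1929.3$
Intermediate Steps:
$x{\left(S,C \right)} = -5 + C$ ($x{\left(S,C \right)} = -8 + \left(1 \cdot 3 + C\right) = -8 + \left(3 + C\right) = -5 + C$)
$\left(-103 + 296\right) \left(\frac{1}{\left(133 + 6\right) + 132} + x{\left(-21,-5 \right)}\right) = \left(-103 + 296\right) \left(\frac{1}{\left(133 + 6\right) + 132} - 10\right) = 193 \left(\frac{1}{139 + 132} - 10\right) = 193 \left(\frac{1}{271} - 10\right) = 193 \left(- \frac{2709}{271}\right) = - \frac{522837}{271}$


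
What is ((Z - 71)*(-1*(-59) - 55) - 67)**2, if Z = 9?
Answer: 99225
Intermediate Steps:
((Z - 71)*(-1*(-59) - 55) - 67)**2 = ((9 - 71)*(-1*(-59) - 55) - 67)**2 = (-62*(59 - 55) - 67)**2 = (-62*4 - 67)**2 = (-248 - 67)**2 = (-315)**2 = 99225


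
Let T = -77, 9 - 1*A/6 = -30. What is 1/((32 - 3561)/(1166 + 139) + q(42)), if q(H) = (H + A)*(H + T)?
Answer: -1305/12609829 ≈ -0.00010349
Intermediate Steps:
A = 234 (A = 54 - 6*(-30) = 54 + 180 = 234)
q(H) = (-77 + H)*(234 + H) (q(H) = (H + 234)*(H - 77) = (234 + H)*(-77 + H) = (-77 + H)*(234 + H))
1/((32 - 3561)/(1166 + 139) + q(42)) = 1/((32 - 3561)/(1166 + 139) + (-18018 + 42**2 + 157*42)) = 1/(-3529/1305 + (-18018 + 1764 + 6594)) = 1/(-3529*1/1305 - 9660) = 1/(-3529/1305 - 9660) = 1/(-12609829/1305) = -1305/12609829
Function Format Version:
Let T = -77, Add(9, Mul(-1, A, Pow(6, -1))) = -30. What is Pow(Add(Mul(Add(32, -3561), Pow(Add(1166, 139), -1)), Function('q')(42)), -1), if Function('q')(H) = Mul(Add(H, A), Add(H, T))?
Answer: Rational(-1305, 12609829) ≈ -0.00010349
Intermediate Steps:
A = 234 (A = Add(54, Mul(-6, -30)) = Add(54, 180) = 234)
Function('q')(H) = Mul(Add(-77, H), Add(234, H)) (Function('q')(H) = Mul(Add(H, 234), Add(H, -77)) = Mul(Add(234, H), Add(-77, H)) = Mul(Add(-77, H), Add(234, H)))
Pow(Add(Mul(Add(32, -3561), Pow(Add(1166, 139), -1)), Function('q')(42)), -1) = Pow(Add(Mul(Add(32, -3561), Pow(Add(1166, 139), -1)), Add(-18018, Pow(42, 2), Mul(157, 42))), -1) = Pow(Add(Mul(-3529, Pow(1305, -1)), Add(-18018, 1764, 6594)), -1) = Pow(Add(Mul(-3529, Rational(1, 1305)), -9660), -1) = Pow(Add(Rational(-3529, 1305), -9660), -1) = Pow(Rational(-12609829, 1305), -1) = Rational(-1305, 12609829)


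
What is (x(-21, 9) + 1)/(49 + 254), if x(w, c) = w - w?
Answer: 1/303 ≈ 0.0033003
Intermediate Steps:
x(w, c) = 0
(x(-21, 9) + 1)/(49 + 254) = (0 + 1)/(49 + 254) = 1/303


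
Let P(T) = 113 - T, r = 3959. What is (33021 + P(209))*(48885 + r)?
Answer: 1739888700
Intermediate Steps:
(33021 + P(209))*(48885 + r) = (33021 + (113 - 1*209))*(48885 + 3959) = (33021 + (113 - 209))*52844 = (33021 - 96)*52844 = 32925*52844 = 1739888700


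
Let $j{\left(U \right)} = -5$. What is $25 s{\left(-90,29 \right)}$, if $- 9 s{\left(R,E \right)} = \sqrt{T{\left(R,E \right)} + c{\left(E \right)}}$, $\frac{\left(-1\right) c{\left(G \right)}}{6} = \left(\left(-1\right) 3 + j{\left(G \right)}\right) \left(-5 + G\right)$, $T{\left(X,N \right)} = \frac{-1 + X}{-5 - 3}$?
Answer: $- \frac{25 \sqrt{18614}}{36} \approx -94.745$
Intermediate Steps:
$T{\left(X,N \right)} = \frac{1}{8} - \frac{X}{8}$ ($T{\left(X,N \right)} = \frac{-1 + X}{-8} = \left(-1 + X\right) \left(- \frac{1}{8}\right) = \frac{1}{8} - \frac{X}{8}$)
$c{\left(G \right)} = -240 + 48 G$ ($c{\left(G \right)} = - 6 \left(\left(-1\right) 3 - 5\right) \left(-5 + G\right) = - 6 \left(-3 - 5\right) \left(-5 + G\right) = - 6 \left(- 8 \left(-5 + G\right)\right) = - 6 \left(40 - 8 G\right) = -240 + 48 G$)
$s{\left(R,E \right)} = - \frac{\sqrt{- \frac{1919}{8} + 48 E - \frac{R}{8}}}{9}$ ($s{\left(R,E \right)} = - \frac{\sqrt{\left(\frac{1}{8} - \frac{R}{8}\right) + \left(-240 + 48 E\right)}}{9} = - \frac{\sqrt{- \frac{1919}{8} + 48 E - \frac{R}{8}}}{9}$)
$25 s{\left(-90,29 \right)} = 25 \left(- \frac{\sqrt{-3838 - -180 + 768 \cdot 29}}{36}\right) = 25 \left(- \frac{\sqrt{-3838 + 180 + 22272}}{36}\right) = 25 \left(- \frac{\sqrt{18614}}{36}\right) = - \frac{25 \sqrt{18614}}{36}$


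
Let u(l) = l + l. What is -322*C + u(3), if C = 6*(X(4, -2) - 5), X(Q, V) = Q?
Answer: 1938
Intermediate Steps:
C = -6 (C = 6*(4 - 5) = 6*(-1) = -6)
u(l) = 2*l
-322*C + u(3) = -322*(-6) + 2*3 = -46*(-42) + 6 = 1932 + 6 = 1938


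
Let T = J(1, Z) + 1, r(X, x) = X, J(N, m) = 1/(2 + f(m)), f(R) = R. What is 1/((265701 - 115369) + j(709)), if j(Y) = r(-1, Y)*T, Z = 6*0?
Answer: 2/300661 ≈ 6.6520e-6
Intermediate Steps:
Z = 0
J(N, m) = 1/(2 + m)
T = 3/2 (T = 1/(2 + 0) + 1 = 1/2 + 1 = ½ + 1 = 3/2 ≈ 1.5000)
j(Y) = -3/2 (j(Y) = -1*3/2 = -3/2)
1/((265701 - 115369) + j(709)) = 1/((265701 - 115369) - 3/2) = 1/(150332 - 3/2) = 1/(300661/2) = 2/300661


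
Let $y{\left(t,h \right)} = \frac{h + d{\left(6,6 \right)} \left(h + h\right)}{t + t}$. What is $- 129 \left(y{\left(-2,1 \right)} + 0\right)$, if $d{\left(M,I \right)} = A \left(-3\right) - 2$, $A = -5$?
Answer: $\frac{3483}{4} \approx 870.75$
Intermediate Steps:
$d{\left(M,I \right)} = 13$ ($d{\left(M,I \right)} = \left(-5\right) \left(-3\right) - 2 = 15 - 2 = 13$)
$y{\left(t,h \right)} = \frac{27 h}{2 t}$ ($y{\left(t,h \right)} = \frac{h + 13 \left(h + h\right)}{t + t} = \frac{h + 13 \cdot 2 h}{2 t} = \left(h + 26 h\right) \frac{1}{2 t} = 27 h \frac{1}{2 t} = \frac{27 h}{2 t}$)
$- 129 \left(y{\left(-2,1 \right)} + 0\right) = - 129 \left(\frac{27}{2} \cdot 1 \frac{1}{-2} + 0\right) = - 129 \left(\frac{27}{2} \cdot 1 \left(- \frac{1}{2}\right) + 0\right) = - 129 \left(- \frac{27}{4} + 0\right) = \left(-129\right) \left(- \frac{27}{4}\right) = \frac{3483}{4}$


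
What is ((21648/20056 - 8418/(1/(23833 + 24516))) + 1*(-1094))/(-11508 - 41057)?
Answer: 1020356458126/131780455 ≈ 7742.9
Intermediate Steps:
((21648/20056 - 8418/(1/(23833 + 24516))) + 1*(-1094))/(-11508 - 41057) = ((21648*(1/20056) - 8418/(1/48349)) - 1094)/(-52565) = ((2706/2507 - 8418/1/48349) - 1094)*(-1/52565) = ((2706/2507 - 8418*48349) - 1094)*(-1/52565) = ((2706/2507 - 407001882) - 1094)*(-1/52565) = (-1020353715468/2507 - 1094)*(-1/52565) = -1020356458126/2507*(-1/52565) = 1020356458126/131780455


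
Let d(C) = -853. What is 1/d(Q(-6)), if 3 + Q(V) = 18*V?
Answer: -1/853 ≈ -0.0011723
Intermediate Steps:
Q(V) = -3 + 18*V
1/d(Q(-6)) = 1/(-853) = -1/853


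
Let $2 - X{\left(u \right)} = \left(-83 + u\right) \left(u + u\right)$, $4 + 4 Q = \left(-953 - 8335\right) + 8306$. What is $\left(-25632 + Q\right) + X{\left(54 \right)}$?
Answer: $- \frac{45489}{2} \approx -22745.0$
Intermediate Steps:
$Q = - \frac{493}{2}$ ($Q = -1 + \frac{\left(-953 - 8335\right) + 8306}{4} = -1 + \frac{-9288 + 8306}{4} = -1 + \frac{1}{4} \left(-982\right) = -1 - \frac{491}{2} = - \frac{493}{2} \approx -246.5$)
$X{\left(u \right)} = 2 - 2 u \left(-83 + u\right)$ ($X{\left(u \right)} = 2 - \left(-83 + u\right) \left(u + u\right) = 2 - \left(-83 + u\right) 2 u = 2 - 2 u \left(-83 + u\right)$)
$\left(-25632 + Q\right) + X{\left(54 \right)} = \left(-25632 - \frac{493}{2}\right) + \left(2 - 2 \cdot 54^{2} + 166 \cdot 54\right) = - \frac{51757}{2} + \left(2 - 5832 + 8964\right) = - \frac{51757}{2} + 3134 = - \frac{45489}{2}$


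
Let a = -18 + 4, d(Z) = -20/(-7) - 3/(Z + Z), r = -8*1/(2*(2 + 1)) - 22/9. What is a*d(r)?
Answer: -1549/34 ≈ -45.559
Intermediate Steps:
r = -34/9 (r = -8/(2*3) - 22*⅑ = -8/6 - 22/9 = -8*⅙ - 22/9 = -4/3 - 22/9 = -34/9 ≈ -3.7778)
d(Z) = 20/7 - 3/(2*Z) (d(Z) = -20*(-⅐) - 3*1/(2*Z) = 20/7 - 3/(2*Z))
a = -14
a*d(r) = -(-21 + 40*(-34/9))/(-34/9) = -(-9)*(-21 - 1360/9)/34 = -(-9)*(-1549)/(34*9) = -14*1549/476 = -1549/34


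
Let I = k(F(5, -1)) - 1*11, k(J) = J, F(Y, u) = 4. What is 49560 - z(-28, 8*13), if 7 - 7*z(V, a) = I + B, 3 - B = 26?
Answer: 346883/7 ≈ 49555.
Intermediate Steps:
B = -23 (B = 3 - 1*26 = 3 - 26 = -23)
I = -7 (I = 4 - 1*11 = 4 - 11 = -7)
z(V, a) = 37/7 (z(V, a) = 1 - (-7 - 23)/7 = 1 - ⅐*(-30) = 1 + 30/7 = 37/7)
49560 - z(-28, 8*13) = 49560 - 1*37/7 = 49560 - 37/7 = 346883/7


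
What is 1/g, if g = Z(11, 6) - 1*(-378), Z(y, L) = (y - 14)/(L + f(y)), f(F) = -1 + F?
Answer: 16/6045 ≈ 0.0026468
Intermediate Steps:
Z(y, L) = (-14 + y)/(-1 + L + y) (Z(y, L) = (y - 14)/(L + (-1 + y)) = (-14 + y)/(-1 + L + y))
g = 6045/16 (g = (-14 + 11)/(-1 + 6 + 11) - 1*(-378) = -3/16 + 378 = 6045/16 ≈ 377.81)
1/g = 1/(6045/16) = 16/6045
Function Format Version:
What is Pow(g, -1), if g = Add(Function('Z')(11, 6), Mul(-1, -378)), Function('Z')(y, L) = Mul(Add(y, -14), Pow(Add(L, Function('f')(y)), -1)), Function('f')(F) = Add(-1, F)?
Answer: Rational(16, 6045) ≈ 0.0026468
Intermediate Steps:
Function('Z')(y, L) = Mul(Pow(Add(-1, L, y), -1), Add(-14, y)) (Function('Z')(y, L) = Mul(Add(y, -14), Pow(Add(L, Add(-1, y)), -1)) = Mul(Add(-14, y), Pow(Add(-1, L, y), -1)) = Mul(Pow(Add(-1, L, y), -1), Add(-14, y)))
g = Rational(6045, 16) (g = Add(Mul(Pow(Add(-1, 6, 11), -1), Add(-14, 11)), Mul(-1, -378)) = Add(Mul(Pow(16, -1), -3), 378) = Add(Mul(Rational(1, 16), -3), 378) = Add(Rational(-3, 16), 378) = Rational(6045, 16) ≈ 377.81)
Pow(g, -1) = Pow(Rational(6045, 16), -1) = Rational(16, 6045)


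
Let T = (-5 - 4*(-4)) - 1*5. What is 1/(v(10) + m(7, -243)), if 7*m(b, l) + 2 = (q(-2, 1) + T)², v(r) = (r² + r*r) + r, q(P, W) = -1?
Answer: 7/1493 ≈ 0.0046885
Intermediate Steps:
v(r) = r + 2*r² (v(r) = (r² + r²) + r = 2*r² + r = r + 2*r²)
T = 6 (T = (-5 + 16) - 5 = 11 - 5 = 6)
m(b, l) = 23/7 (m(b, l) = -2/7 + (-1 + 6)²/7 = -2/7 + (⅐)*5² = -2/7 + (⅐)*25 = -2/7 + 25/7 = 23/7)
1/(v(10) + m(7, -243)) = 1/(10*(1 + 2*10) + 23/7) = 1/(10*(1 + 20) + 23/7) = 1/(10*21 + 23/7) = 1/(210 + 23/7) = 1/(1493/7) = 7/1493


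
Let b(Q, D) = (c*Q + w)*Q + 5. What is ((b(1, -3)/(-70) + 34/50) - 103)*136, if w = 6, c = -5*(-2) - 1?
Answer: -2442016/175 ≈ -13954.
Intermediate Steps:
c = 9 (c = 10 - 1 = 9)
b(Q, D) = 5 + Q*(6 + 9*Q) (b(Q, D) = (9*Q + 6)*Q + 5 = (6 + 9*Q)*Q + 5 = Q*(6 + 9*Q) + 5 = 5 + Q*(6 + 9*Q))
((b(1, -3)/(-70) + 34/50) - 103)*136 = (((5 + 6*1 + 9*1²)/(-70) + 34/50) - 103)*136 = (((5 + 6 + 9*1)*(-1/70) + 34*(1/50)) - 103)*136 = (((5 + 6 + 9)*(-1/70) + 17/25) - 103)*136 = ((20*(-1/70) + 17/25) - 103)*136 = ((-2/7 + 17/25) - 103)*136 = (69/175 - 103)*136 = -17956/175*136 = -2442016/175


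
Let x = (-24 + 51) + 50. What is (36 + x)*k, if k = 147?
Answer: 16611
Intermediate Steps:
x = 77 (x = 27 + 50 = 77)
(36 + x)*k = (36 + 77)*147 = 113*147 = 16611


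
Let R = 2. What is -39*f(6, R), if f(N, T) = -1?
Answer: 39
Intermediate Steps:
-39*f(6, R) = -39*(-1) = 39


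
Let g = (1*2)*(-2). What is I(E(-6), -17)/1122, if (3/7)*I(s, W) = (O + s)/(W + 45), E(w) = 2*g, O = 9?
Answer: 1/13464 ≈ 7.4272e-5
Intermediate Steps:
g = -4 (g = 2*(-2) = -4)
E(w) = -8 (E(w) = 2*(-4) = -8)
I(s, W) = 7*(9 + s)/(3*(45 + W)) (I(s, W) = 7*((9 + s)/(W + 45))/3 = 7*((9 + s)/(45 + W))/3 = 7*(9 + s)/(3*(45 + W)))
I(E(-6), -17)/1122 = (7*(9 - 8)/(3*(45 - 17)))/1122 = ((7/3)*1/28)*(1/1122) = ((7/3)*(1/28)*1)*(1/1122) = (1/12)*(1/1122) = 1/13464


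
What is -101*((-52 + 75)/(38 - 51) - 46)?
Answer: 62721/13 ≈ 4824.7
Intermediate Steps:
-101*((-52 + 75)/(38 - 51) - 46) = -101*(23/(-13) - 46) = -101*(23*(-1/13) - 46) = -101*(-23/13 - 46) = -101*(-621/13) = 62721/13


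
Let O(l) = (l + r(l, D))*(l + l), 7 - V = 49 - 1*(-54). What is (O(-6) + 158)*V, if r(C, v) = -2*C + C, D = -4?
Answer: -15168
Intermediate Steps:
V = -96 (V = 7 - (49 - 1*(-54)) = 7 - (49 + 54) = 7 - 1*103 = 7 - 103 = -96)
r(C, v) = -C
O(l) = 0 (O(l) = (l - l)*(l + l) = 0*(2*l) = 0)
(O(-6) + 158)*V = (0 + 158)*(-96) = 158*(-96) = -15168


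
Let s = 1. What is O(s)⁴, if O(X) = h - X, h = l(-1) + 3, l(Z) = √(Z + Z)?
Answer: (2 + I*√2)⁴ ≈ -28.0 + 22.627*I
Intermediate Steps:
l(Z) = √2*√Z (l(Z) = √(2*Z) = √2*√Z)
h = 3 + I*√2 (h = √2*√(-1) + 3 = √2*I + 3 = I*√2 + 3 = 3 + I*√2 ≈ 3.0 + 1.4142*I)
O(X) = 3 - X + I*√2 (O(X) = (3 + I*√2) - X = 3 - X + I*√2)
O(s)⁴ = (3 - 1*1 + I*√2)⁴ = (3 - 1 + I*√2)⁴ = (2 + I*√2)⁴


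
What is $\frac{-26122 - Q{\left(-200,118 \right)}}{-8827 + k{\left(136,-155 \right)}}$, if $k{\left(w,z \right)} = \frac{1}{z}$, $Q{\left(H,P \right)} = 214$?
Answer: $\frac{2041040}{684093} \approx 2.9836$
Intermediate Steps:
$\frac{-26122 - Q{\left(-200,118 \right)}}{-8827 + k{\left(136,-155 \right)}} = \frac{-26122 - 214}{-8827 + \frac{1}{-155}} = \frac{-26122 - 214}{-8827 - \frac{1}{155}} = - \frac{26336}{- \frac{1368186}{155}} = \left(-26336\right) \left(- \frac{155}{1368186}\right) = \frac{2041040}{684093}$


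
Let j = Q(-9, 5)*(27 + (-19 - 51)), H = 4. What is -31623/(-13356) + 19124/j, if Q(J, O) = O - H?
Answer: -84686785/191436 ≈ -442.38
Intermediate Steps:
Q(J, O) = -4 + O (Q(J, O) = O - 1*4 = O - 4 = -4 + O)
j = -43 (j = (-4 + 5)*(27 + (-19 - 51)) = 1*(27 - 70) = 1*(-43) = -43)
-31623/(-13356) + 19124/j = -31623/(-13356) + 19124/(-43) = -31623*(-1/13356) + 19124*(-1/43) = 10541/4452 - 19124/43 = -84686785/191436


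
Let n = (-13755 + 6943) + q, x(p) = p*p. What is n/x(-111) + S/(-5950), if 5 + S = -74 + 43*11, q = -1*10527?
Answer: -54010762/36654975 ≈ -1.4735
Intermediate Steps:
q = -10527
S = 394 (S = -5 + (-74 + 43*11) = -5 + (-74 + 473) = -5 + 399 = 394)
x(p) = p²
n = -17339 (n = (-13755 + 6943) - 10527 = -6812 - 10527 = -17339)
n/x(-111) + S/(-5950) = -17339/((-111)²) + 394/(-5950) = -17339/12321 + 394*(-1/5950) = -17339*1/12321 - 197/2975 = -17339/12321 - 197/2975 = -54010762/36654975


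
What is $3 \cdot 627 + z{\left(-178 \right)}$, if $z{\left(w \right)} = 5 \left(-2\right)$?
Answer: $1871$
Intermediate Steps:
$z{\left(w \right)} = -10$
$3 \cdot 627 + z{\left(-178 \right)} = 3 \cdot 627 - 10 = 1881 - 10 = 1871$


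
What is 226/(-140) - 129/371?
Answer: -7279/3710 ≈ -1.9620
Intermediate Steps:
226/(-140) - 129/371 = 226*(-1/140) - 129*1/371 = -113/70 - 129/371 = -7279/3710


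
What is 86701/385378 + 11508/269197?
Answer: 27774579121/103742601466 ≈ 0.26773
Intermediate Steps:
86701/385378 + 11508/269197 = 27774579121/103742601466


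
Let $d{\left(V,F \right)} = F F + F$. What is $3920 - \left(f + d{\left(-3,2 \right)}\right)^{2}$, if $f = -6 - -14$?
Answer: $3724$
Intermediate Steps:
$f = 8$ ($f = -6 + 14 = 8$)
$d{\left(V,F \right)} = F + F^{2}$ ($d{\left(V,F \right)} = F^{2} + F = F + F^{2}$)
$3920 - \left(f + d{\left(-3,2 \right)}\right)^{2} = 3920 - \left(8 + 2 \left(1 + 2\right)\right)^{2} = 3920 - \left(8 + 2 \cdot 3\right)^{2} = 3920 - \left(8 + 6\right)^{2} = 3920 - 14^{2} = 3920 - 196 = 3724$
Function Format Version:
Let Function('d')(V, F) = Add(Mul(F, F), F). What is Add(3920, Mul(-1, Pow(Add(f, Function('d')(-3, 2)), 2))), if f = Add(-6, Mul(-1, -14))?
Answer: 3724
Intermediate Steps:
f = 8 (f = Add(-6, 14) = 8)
Function('d')(V, F) = Add(F, Pow(F, 2)) (Function('d')(V, F) = Add(Pow(F, 2), F) = Add(F, Pow(F, 2)))
Add(3920, Mul(-1, Pow(Add(f, Function('d')(-3, 2)), 2))) = Add(3920, Mul(-1, Pow(Add(8, Mul(2, Add(1, 2))), 2))) = Add(3920, Mul(-1, Pow(Add(8, Mul(2, 3)), 2))) = Add(3920, Mul(-1, Pow(Add(8, 6), 2))) = Add(3920, Mul(-1, Pow(14, 2))) = Add(3920, Mul(-1, 196)) = Add(3920, -196) = 3724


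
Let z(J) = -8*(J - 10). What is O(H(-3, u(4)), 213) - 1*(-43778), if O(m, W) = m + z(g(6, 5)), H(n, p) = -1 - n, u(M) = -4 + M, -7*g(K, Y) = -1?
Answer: 307012/7 ≈ 43859.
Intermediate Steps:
g(K, Y) = 1/7 (g(K, Y) = -1/7*(-1) = 1/7)
z(J) = 80 - 8*J (z(J) = -8*(-10 + J) = 80 - 8*J)
O(m, W) = 552/7 + m (O(m, W) = m + (80 - 8*1/7) = m + (80 - 8/7) = m + 552/7 = 552/7 + m)
O(H(-3, u(4)), 213) - 1*(-43778) = (552/7 + (-1 - 1*(-3))) - 1*(-43778) = (552/7 + (-1 + 3)) + 43778 = (552/7 + 2) + 43778 = 566/7 + 43778 = 307012/7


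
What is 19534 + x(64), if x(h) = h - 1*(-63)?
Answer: 19661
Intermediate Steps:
x(h) = 63 + h (x(h) = h + 63 = 63 + h)
19534 + x(64) = 19534 + (63 + 64) = 19534 + 127 = 19661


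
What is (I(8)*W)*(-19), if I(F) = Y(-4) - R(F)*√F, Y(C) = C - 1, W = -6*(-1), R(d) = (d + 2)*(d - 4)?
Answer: 570 + 9120*√2 ≈ 13468.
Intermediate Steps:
R(d) = (-4 + d)*(2 + d) (R(d) = (2 + d)*(-4 + d) = (-4 + d)*(2 + d))
W = 6
Y(C) = -1 + C
I(F) = -5 - √F*(-8 + F² - 2*F) (I(F) = (-1 - 4) - (-8 + F² - 2*F)*√F = -5 - √F*(-8 + F² - 2*F))
(I(8)*W)*(-19) = ((-5 + √8*(8 - 1*8² + 2*8))*6)*(-19) = ((-5 + (2*√2)*(8 - 1*64 + 16))*6)*(-19) = ((-5 + (2*√2)*(8 - 64 + 16))*6)*(-19) = ((-5 + (2*√2)*(-40))*6)*(-19) = ((-5 - 80*√2)*6)*(-19) = (-30 - 480*√2)*(-19) = 570 + 9120*√2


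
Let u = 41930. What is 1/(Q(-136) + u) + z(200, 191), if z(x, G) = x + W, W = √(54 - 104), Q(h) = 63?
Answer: 8398601/41993 + 5*I*√2 ≈ 200.0 + 7.0711*I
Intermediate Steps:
W = 5*I*√2 (W = √(-50) = 5*I*√2 ≈ 7.0711*I)
z(x, G) = x + 5*I*√2
1/(Q(-136) + u) + z(200, 191) = 1/(63 + 41930) + (200 + 5*I*√2) = 1/41993 + (200 + 5*I*√2) = 8398601/41993 + 5*I*√2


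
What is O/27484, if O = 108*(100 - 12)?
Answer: 2376/6871 ≈ 0.34580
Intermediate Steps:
O = 9504 (O = 108*88 = 9504)
O/27484 = 9504/27484 = 9504*(1/27484) = 2376/6871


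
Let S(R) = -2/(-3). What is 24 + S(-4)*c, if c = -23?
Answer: 26/3 ≈ 8.6667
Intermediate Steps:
S(R) = 2/3 (S(R) = -2*(-1/3) = 2/3)
24 + S(-4)*c = 24 + (2/3)*(-23) = 24 - 46/3 = 26/3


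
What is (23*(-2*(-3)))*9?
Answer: 1242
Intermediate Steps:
(23*(-2*(-3)))*9 = (23*6)*9 = 138*9 = 1242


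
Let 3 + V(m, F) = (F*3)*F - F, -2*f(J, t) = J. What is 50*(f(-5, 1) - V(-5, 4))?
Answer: -1925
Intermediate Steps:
f(J, t) = -J/2
V(m, F) = -3 - F + 3*F**2 (V(m, F) = -3 + ((F*3)*F - F) = -3 + ((3*F)*F - F) = -3 + (3*F**2 - F) = -3 + (-F + 3*F**2) = -3 - F + 3*F**2)
50*(f(-5, 1) - V(-5, 4)) = 50*(-1/2*(-5) - (-3 - 1*4 + 3*4**2)) = 50*(5/2 - (-3 - 4 + 3*16)) = 50*(5/2 - (-3 - 4 + 48)) = 50*(5/2 - 1*41) = 50*(5/2 - 41) = 50*(-77/2) = -1925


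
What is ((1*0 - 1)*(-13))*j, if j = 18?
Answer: 234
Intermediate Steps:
((1*0 - 1)*(-13))*j = ((1*0 - 1)*(-13))*18 = ((0 - 1)*(-13))*18 = -1*(-13)*18 = 13*18 = 234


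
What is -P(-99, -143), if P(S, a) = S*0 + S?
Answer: 99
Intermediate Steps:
P(S, a) = S (P(S, a) = 0 + S = S)
-P(-99, -143) = -1*(-99) = 99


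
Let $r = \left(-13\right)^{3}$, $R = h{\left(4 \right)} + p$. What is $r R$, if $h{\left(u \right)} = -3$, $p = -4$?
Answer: $15379$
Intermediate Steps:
$R = -7$ ($R = -3 - 4 = -7$)
$r = -2197$
$r R = \left(-2197\right) \left(-7\right) = 15379$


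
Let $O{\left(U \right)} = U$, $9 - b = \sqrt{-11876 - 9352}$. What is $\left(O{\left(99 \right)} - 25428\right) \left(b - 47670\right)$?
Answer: $1207205469 + 50658 i \sqrt{5307} \approx 1.2072 \cdot 10^{9} + 3.6904 \cdot 10^{6} i$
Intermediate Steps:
$b = 9 - 2 i \sqrt{5307}$ ($b = 9 - \sqrt{-11876 - 9352} = 9 - \sqrt{-21228} = 9 - 2 i \sqrt{5307} \approx 9.0 - 145.7 i$)
$\left(O{\left(99 \right)} - 25428\right) \left(b - 47670\right) = \left(99 - 25428\right) \left(\left(9 - 2 i \sqrt{5307}\right) - 47670\right) = - 25329 \left(-47661 - 2 i \sqrt{5307}\right) = 1207205469 + 50658 i \sqrt{5307}$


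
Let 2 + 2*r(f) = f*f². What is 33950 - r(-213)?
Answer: 9731499/2 ≈ 4.8658e+6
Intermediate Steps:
r(f) = -1 + f³/2 (r(f) = -1 + (f*f²)/2 = -1 + f³/2)
33950 - r(-213) = 33950 - (-1 + (½)*(-213)³) = 33950 - (-1 + (½)*(-9663597)) = 33950 - (-1 - 9663597/2) = 33950 - 1*(-9663599/2) = 33950 + 9663599/2 = 9731499/2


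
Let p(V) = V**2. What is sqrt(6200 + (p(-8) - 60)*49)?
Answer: 2*sqrt(1599) ≈ 79.975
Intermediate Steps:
sqrt(6200 + (p(-8) - 60)*49) = sqrt(6200 + ((-8)**2 - 60)*49) = sqrt(6200 + (64 - 60)*49) = sqrt(6200 + 4*49) = sqrt(6200 + 196) = sqrt(6396) = 2*sqrt(1599)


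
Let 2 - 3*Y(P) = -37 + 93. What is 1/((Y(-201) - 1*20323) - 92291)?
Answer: -1/112632 ≈ -8.8785e-6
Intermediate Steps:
Y(P) = -18 (Y(P) = 2/3 - (-37 + 93)/3 = 2/3 - 1/3*56 = 2/3 - 56/3 = -18)
1/((Y(-201) - 1*20323) - 92291) = 1/((-18 - 1*20323) - 92291) = 1/((-18 - 20323) - 92291) = 1/(-20341 - 92291) = 1/(-112632) = -1/112632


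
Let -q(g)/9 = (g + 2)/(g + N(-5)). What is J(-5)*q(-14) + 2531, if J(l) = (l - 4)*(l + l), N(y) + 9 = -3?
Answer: 28043/13 ≈ 2157.2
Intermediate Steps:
N(y) = -12 (N(y) = -9 - 3 = -12)
J(l) = 2*l*(-4 + l) (J(l) = (-4 + l)*(2*l) = 2*l*(-4 + l))
q(g) = -9*(2 + g)/(-12 + g) (q(g) = -9*(g + 2)/(g - 12) = -9*(2 + g)/(-12 + g))
J(-5)*q(-14) + 2531 = (2*(-5)*(-4 - 5))*(9*(-2 - 1*(-14))/(-12 - 14)) + 2531 = (2*(-5)*(-9))*(9*(-2 + 14)/(-26)) + 2531 = 90*(9*(-1/26)*12) + 2531 = 90*(-54/13) + 2531 = -4860/13 + 2531 = 28043/13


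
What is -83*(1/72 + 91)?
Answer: -543899/72 ≈ -7554.2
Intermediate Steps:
-83*(1/72 + 91) = -83*6553/72 = -543899/72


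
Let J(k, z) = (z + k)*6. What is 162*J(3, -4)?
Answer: -972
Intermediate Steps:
J(k, z) = 6*k + 6*z (J(k, z) = (k + z)*6 = 6*k + 6*z)
162*J(3, -4) = 162*(6*3 + 6*(-4)) = 162*(18 - 24) = 162*(-6) = -972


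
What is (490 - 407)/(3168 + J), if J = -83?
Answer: 83/3085 ≈ 0.026904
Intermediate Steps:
(490 - 407)/(3168 + J) = (490 - 407)/(3168 - 83) = 83/3085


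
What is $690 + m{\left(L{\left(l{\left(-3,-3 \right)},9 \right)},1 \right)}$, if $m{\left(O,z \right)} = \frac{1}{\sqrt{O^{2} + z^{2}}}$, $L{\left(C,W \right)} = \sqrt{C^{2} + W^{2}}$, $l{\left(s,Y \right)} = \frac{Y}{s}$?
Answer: $690 + \frac{\sqrt{83}}{83} \approx 690.11$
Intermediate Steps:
$m{\left(O,z \right)} = \frac{1}{\sqrt{O^{2} + z^{2}}}$
$690 + m{\left(L{\left(l{\left(-3,-3 \right)},9 \right)},1 \right)} = 690 + \frac{1}{\sqrt{\left(\sqrt{\left(- \frac{3}{-3}\right)^{2} + 9^{2}}\right)^{2} + 1^{2}}} = 690 + \frac{1}{\sqrt{\left(\sqrt{\left(\left(-3\right) \left(- \frac{1}{3}\right)\right)^{2} + 81}\right)^{2} + 1}} = 690 + \frac{1}{\sqrt{\left(\sqrt{1^{2} + 81}\right)^{2} + 1}} = 690 + \frac{1}{\sqrt{\left(\sqrt{1 + 81}\right)^{2} + 1}} = 690 + \frac{1}{\sqrt{\left(\sqrt{82}\right)^{2} + 1}} = 690 + \frac{1}{\sqrt{82 + 1}} = 690 + \frac{1}{\sqrt{83}} = 690 + \frac{\sqrt{83}}{83}$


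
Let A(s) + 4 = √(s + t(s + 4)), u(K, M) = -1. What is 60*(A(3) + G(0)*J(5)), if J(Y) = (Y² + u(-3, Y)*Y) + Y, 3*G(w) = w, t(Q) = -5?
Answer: -240 + 60*I*√2 ≈ -240.0 + 84.853*I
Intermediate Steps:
G(w) = w/3
J(Y) = Y² (J(Y) = (Y² - Y) + Y = Y²)
A(s) = -4 + √(-5 + s) (A(s) = -4 + √(s - 5) = -4 + √(-5 + s))
60*(A(3) + G(0)*J(5)) = 60*((-4 + √(-5 + 3)) + ((⅓)*0)*5²) = 60*((-4 + √(-2)) + 0*25) = 60*((-4 + I*√2) + 0) = 60*(-4 + I*√2) = -240 + 60*I*√2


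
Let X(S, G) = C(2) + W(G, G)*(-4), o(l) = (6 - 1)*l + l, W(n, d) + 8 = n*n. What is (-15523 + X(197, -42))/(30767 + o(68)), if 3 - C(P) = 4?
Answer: -22548/31175 ≈ -0.72327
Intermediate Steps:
W(n, d) = -8 + n² (W(n, d) = -8 + n*n = -8 + n²)
C(P) = -1 (C(P) = 3 - 1*4 = 3 - 4 = -1)
o(l) = 6*l (o(l) = 5*l + l = 6*l)
X(S, G) = 31 - 4*G² (X(S, G) = -1 + (-8 + G²)*(-4) = -1 + (32 - 4*G²) = 31 - 4*G²)
(-15523 + X(197, -42))/(30767 + o(68)) = (-15523 + (31 - 4*(-42)²))/(30767 + 6*68) = (-15523 + (31 - 4*1764))/(30767 + 408) = (-15523 + (31 - 7056))/31175 = (-15523 - 7025)*(1/31175) = -22548*1/31175 = -22548/31175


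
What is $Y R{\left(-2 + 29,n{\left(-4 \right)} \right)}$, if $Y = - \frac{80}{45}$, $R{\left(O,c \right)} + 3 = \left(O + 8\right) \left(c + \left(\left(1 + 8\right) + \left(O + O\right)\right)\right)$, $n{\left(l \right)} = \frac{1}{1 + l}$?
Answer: $- \frac{105136}{27} \approx -3893.9$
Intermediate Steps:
$R{\left(O,c \right)} = -3 + \left(8 + O\right) \left(9 + c + 2 O\right)$ ($R{\left(O,c \right)} = -3 + \left(O + 8\right) \left(c + \left(\left(1 + 8\right) + \left(O + O\right)\right)\right) = -3 + \left(8 + O\right) \left(c + \left(9 + 2 O\right)\right) = -3 + \left(8 + O\right) \left(9 + c + 2 O\right)$)
$Y = - \frac{16}{9}$ ($Y = \left(-80\right) \frac{1}{45} = - \frac{16}{9} \approx -1.7778$)
$Y R{\left(-2 + 29,n{\left(-4 \right)} \right)} = - \frac{16 \left(69 + 2 \left(-2 + 29\right)^{2} + \frac{8}{1 - 4} + 25 \left(-2 + 29\right) + \frac{-2 + 29}{1 - 4}\right)}{9} = - \frac{16 \left(69 + 2 \cdot 27^{2} + \frac{8}{-3} + 25 \cdot 27 + \frac{27}{-3}\right)}{9} = - \frac{16 \left(69 + 2 \cdot 729 + 8 \left(- \frac{1}{3}\right) + 675 + 27 \left(- \frac{1}{3}\right)\right)}{9} = - \frac{16 \left(69 + 1458 - \frac{8}{3} + 675 - 9\right)}{9} = \left(- \frac{16}{9}\right) \frac{6571}{3} = - \frac{105136}{27}$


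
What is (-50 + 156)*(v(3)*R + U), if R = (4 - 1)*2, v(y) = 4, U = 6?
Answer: 3180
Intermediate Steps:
R = 6 (R = 3*2 = 6)
(-50 + 156)*(v(3)*R + U) = (-50 + 156)*(4*6 + 6) = 106*(24 + 6) = 106*30 = 3180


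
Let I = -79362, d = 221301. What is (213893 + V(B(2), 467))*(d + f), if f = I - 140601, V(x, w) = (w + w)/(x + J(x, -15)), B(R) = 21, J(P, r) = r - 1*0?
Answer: 286397116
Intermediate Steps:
J(P, r) = r (J(P, r) = r + 0 = r)
V(x, w) = 2*w/(-15 + x) (V(x, w) = (w + w)/(x - 15) = (2*w)/(-15 + x) = 2*w/(-15 + x))
f = -219963 (f = -79362 - 140601 = -219963)
(213893 + V(B(2), 467))*(d + f) = (213893 + 2*467/(-15 + 21))*(221301 - 219963) = (213893 + 2*467/6)*1338 = (213893 + 2*467*(⅙))*1338 = (213893 + 467/3)*1338 = (642146/3)*1338 = 286397116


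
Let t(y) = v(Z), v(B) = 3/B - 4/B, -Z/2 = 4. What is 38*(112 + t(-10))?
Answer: 17043/4 ≈ 4260.8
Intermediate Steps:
Z = -8 (Z = -2*4 = -8)
v(B) = -1/B
t(y) = 1/8 (t(y) = -1/(-8) = -1*(-1/8) = 1/8)
38*(112 + t(-10)) = 38*(112 + 1/8) = 38*(897/8) = 17043/4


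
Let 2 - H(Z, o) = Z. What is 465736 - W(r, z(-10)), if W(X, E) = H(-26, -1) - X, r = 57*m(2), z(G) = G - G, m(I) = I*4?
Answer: 466164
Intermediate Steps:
H(Z, o) = 2 - Z
m(I) = 4*I
z(G) = 0
r = 456 (r = 57*(4*2) = 57*8 = 456)
W(X, E) = 28 - X (W(X, E) = (2 - 1*(-26)) - X = (2 + 26) - X = 28 - X)
465736 - W(r, z(-10)) = 465736 - (28 - 1*456) = 465736 - (28 - 456) = 465736 - 1*(-428) = 465736 + 428 = 466164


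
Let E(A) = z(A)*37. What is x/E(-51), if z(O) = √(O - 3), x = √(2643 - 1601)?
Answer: -I*√1563/333 ≈ -0.11872*I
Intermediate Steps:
x = √1042 ≈ 32.280
z(O) = √(-3 + O)
E(A) = 37*√(-3 + A) (E(A) = √(-3 + A)*37 = 37*√(-3 + A))
x/E(-51) = √1042/((37*√(-3 - 51))) = √1042/((37*√(-54))) = √1042/((37*(3*I*√6))) = √1042/((111*I*√6)) = √1042*(-I*√6/666) = -I*√1563/333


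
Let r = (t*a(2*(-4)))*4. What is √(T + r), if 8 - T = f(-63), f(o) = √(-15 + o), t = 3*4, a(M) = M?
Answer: √(-376 - I*√78) ≈ 0.2277 - 19.392*I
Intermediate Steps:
t = 12
r = -384 (r = (12*(2*(-4)))*4 = (12*(-8))*4 = -96*4 = -384)
T = 8 - I*√78 (T = 8 - √(-15 - 63) = 8 - √(-78) = 8 - I*√78 ≈ 8.0 - 8.8318*I)
√(T + r) = √((8 - I*√78) - 384) = √(-376 - I*√78)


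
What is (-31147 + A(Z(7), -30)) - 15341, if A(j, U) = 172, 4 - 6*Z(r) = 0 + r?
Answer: -46316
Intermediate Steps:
Z(r) = ⅔ - r/6 (Z(r) = ⅔ - (0 + r)/6 = ⅔ - r/6)
(-31147 + A(Z(7), -30)) - 15341 = (-31147 + 172) - 15341 = -30975 - 15341 = -46316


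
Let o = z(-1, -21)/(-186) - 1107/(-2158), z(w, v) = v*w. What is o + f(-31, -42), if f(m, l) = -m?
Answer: 1050301/33449 ≈ 31.400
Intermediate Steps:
o = 13382/33449 (o = -21*(-1)/(-186) - 1107/(-2158) = 21*(-1/186) - 1107*(-1/2158) = -7/62 + 1107/2158 = 13382/33449 ≈ 0.40007)
o + f(-31, -42) = 13382/33449 - 1*(-31) = 13382/33449 + 31 = 1050301/33449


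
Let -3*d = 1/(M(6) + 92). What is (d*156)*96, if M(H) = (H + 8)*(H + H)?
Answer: -96/5 ≈ -19.200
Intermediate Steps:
M(H) = 2*H*(8 + H) (M(H) = (8 + H)*(2*H) = 2*H*(8 + H))
d = -1/780 (d = -1/(3*(2*6*(8 + 6) + 92)) = -1/(3*(2*6*14 + 92)) = -1/(3*(168 + 92)) = -⅓/260 = -⅓*1/260 = -1/780 ≈ -0.0012821)
(d*156)*96 = -1/780*156*96 = -⅕*96 = -96/5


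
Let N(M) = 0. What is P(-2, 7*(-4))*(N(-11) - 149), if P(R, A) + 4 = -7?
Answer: 1639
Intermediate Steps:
P(R, A) = -11 (P(R, A) = -4 - 7 = -11)
P(-2, 7*(-4))*(N(-11) - 149) = -11*(0 - 149) = -11*(-149) = 1639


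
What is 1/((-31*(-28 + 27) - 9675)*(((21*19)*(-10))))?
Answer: 1/38479560 ≈ 2.5988e-8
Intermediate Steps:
1/((-31*(-28 + 27) - 9675)*(((21*19)*(-10)))) = 1/((-31*(-1) - 9675)*((399*(-10)))) = 1/((31 - 9675)*(-3990)) = -1/3990/(-9644) = -1/9644*(-1/3990) = 1/38479560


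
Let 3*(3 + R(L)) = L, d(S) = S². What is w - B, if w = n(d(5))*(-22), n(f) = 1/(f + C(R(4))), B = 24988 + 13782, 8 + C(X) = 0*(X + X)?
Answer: -659112/17 ≈ -38771.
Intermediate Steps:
R(L) = -3 + L/3
C(X) = -8 (C(X) = -8 + 0*(X + X) = -8 + 0*(2*X) = -8 + 0 = -8)
B = 38770
n(f) = 1/(-8 + f) (n(f) = 1/(f - 8) = 1/(-8 + f))
w = -22/17 (w = -22/(-8 + 5²) = -22/(-8 + 25) = -22/17 ≈ -1.2941)
w - B = -22/17 - 1*38770 = -22/17 - 38770 = -659112/17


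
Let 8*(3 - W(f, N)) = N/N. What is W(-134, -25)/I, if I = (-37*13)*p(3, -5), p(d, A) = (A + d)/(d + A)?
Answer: -23/3848 ≈ -0.0059771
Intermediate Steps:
W(f, N) = 23/8 (W(f, N) = 3 - N/(8*N) = 3 - ⅛*1 = 3 - ⅛ = 23/8)
p(d, A) = 1 (p(d, A) = (A + d)/(A + d) = 1)
I = -481 (I = -37*13*1 = -481*1 = -481)
W(-134, -25)/I = (23/8)/(-481) = (23/8)*(-1/481) = -23/3848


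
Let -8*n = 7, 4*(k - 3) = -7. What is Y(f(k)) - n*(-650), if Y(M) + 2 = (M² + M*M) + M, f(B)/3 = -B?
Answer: -4371/8 ≈ -546.38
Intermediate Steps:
k = 5/4 (k = 3 + (¼)*(-7) = 3 - 7/4 = 5/4 ≈ 1.2500)
n = -7/8 (n = -⅛*7 = -7/8 ≈ -0.87500)
f(B) = -3*B (f(B) = 3*(-B) = -3*B)
Y(M) = -2 + M + 2*M² (Y(M) = -2 + ((M² + M*M) + M) = -2 + ((M² + M²) + M) = -2 + (2*M² + M) = -2 + (M + 2*M²) = -2 + M + 2*M²)
Y(f(k)) - n*(-650) = (-2 - 3*5/4 + 2*(-3*5/4)²) - (-7)*(-650)/8 = (-2 - 15/4 + 2*(-15/4)²) - 1*2275/4 = (-2 - 15/4 + 2*(225/16)) - 2275/4 = (-2 - 15/4 + 225/8) - 2275/4 = 179/8 - 2275/4 = -4371/8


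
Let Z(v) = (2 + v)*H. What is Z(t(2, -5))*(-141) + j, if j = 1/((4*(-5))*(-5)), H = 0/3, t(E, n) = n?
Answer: 1/100 ≈ 0.010000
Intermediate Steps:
H = 0 (H = 0*(1/3) = 0)
Z(v) = 0 (Z(v) = (2 + v)*0 = 0)
j = 1/100 (j = 1/(-20*(-5)) = 1/100 ≈ 0.010000)
Z(t(2, -5))*(-141) + j = 0*(-141) + 1/100 = 0 + 1/100 = 1/100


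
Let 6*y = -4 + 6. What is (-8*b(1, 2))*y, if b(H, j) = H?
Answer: -8/3 ≈ -2.6667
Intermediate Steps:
y = 1/3 (y = (-4 + 6)/6 = (1/6)*2 = 1/3 ≈ 0.33333)
(-8*b(1, 2))*y = -8*1*(1/3) = -8*1/3 = -8/3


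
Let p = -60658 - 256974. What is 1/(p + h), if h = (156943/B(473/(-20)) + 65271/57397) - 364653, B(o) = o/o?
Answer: -57397/30152989503 ≈ -1.9035e-6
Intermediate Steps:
B(o) = 1
p = -317632
h = -11921865599/57397 (h = (156943/1 + 65271/57397) - 364653 = (156943*1 + 65271*(1/57397)) - 364653 = (156943 + 65271/57397) - 364653 = 9008122642/57397 - 364653 = -11921865599/57397 ≈ -2.0771e+5)
1/(p + h) = 1/(-317632 - 11921865599/57397) = 1/(-30152989503/57397) = -57397/30152989503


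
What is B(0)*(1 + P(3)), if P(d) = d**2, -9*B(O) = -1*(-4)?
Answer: -40/9 ≈ -4.4444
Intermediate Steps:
B(O) = -4/9 (B(O) = -(-1)*(-4)/9 = -1/9*4 = -4/9)
B(0)*(1 + P(3)) = -4*(1 + 3**2)/9 = -4*(1 + 9)/9 = -4/9*10 = -40/9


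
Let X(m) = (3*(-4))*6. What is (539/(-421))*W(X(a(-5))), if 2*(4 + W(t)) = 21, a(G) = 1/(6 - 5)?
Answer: -7007/842 ≈ -8.3219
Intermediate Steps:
a(G) = 1 (a(G) = 1/1 = 1)
X(m) = -72 (X(m) = -12*6 = -72)
W(t) = 13/2 (W(t) = -4 + (½)*21 = -4 + 21/2 = 13/2)
(539/(-421))*W(X(a(-5))) = (539/(-421))*(13/2) = (539*(-1/421))*(13/2) = -539/421*13/2 = -7007/842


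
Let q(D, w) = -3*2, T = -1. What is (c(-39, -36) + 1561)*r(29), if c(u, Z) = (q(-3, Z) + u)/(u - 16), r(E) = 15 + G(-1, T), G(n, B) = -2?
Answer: 223340/11 ≈ 20304.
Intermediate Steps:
q(D, w) = -6
r(E) = 13 (r(E) = 15 - 2 = 13)
c(u, Z) = (-6 + u)/(-16 + u) (c(u, Z) = (-6 + u)/(u - 16) = (-6 + u)/(-16 + u))
(c(-39, -36) + 1561)*r(29) = ((-6 - 39)/(-16 - 39) + 1561)*13 = (-45/(-55) + 1561)*13 = (-1/55*(-45) + 1561)*13 = (9/11 + 1561)*13 = (17180/11)*13 = 223340/11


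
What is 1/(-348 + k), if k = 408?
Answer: 1/60 ≈ 0.016667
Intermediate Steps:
1/(-348 + k) = 1/(-348 + 408) = 1/60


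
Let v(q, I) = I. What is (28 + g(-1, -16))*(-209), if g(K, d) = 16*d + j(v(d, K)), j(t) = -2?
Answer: 48070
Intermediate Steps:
g(K, d) = -2 + 16*d (g(K, d) = 16*d - 2 = -2 + 16*d)
(28 + g(-1, -16))*(-209) = (28 + (-2 + 16*(-16)))*(-209) = (28 + (-2 - 256))*(-209) = (28 - 258)*(-209) = -230*(-209) = 48070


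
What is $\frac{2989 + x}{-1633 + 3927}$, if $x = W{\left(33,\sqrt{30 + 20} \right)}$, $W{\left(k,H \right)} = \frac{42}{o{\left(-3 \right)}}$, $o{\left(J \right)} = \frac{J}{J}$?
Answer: $\frac{3031}{2294} \approx 1.3213$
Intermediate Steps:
$o{\left(J \right)} = 1$
$W{\left(k,H \right)} = 42$ ($W{\left(k,H \right)} = \frac{42}{1} = 42 \cdot 1 = 42$)
$x = 42$
$\frac{2989 + x}{-1633 + 3927} = \frac{2989 + 42}{-1633 + 3927} = \frac{3031}{2294}$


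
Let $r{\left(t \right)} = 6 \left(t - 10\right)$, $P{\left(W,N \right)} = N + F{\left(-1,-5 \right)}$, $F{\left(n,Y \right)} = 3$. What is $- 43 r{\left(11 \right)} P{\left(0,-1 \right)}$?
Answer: $-516$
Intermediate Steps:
$P{\left(W,N \right)} = 3 + N$ ($P{\left(W,N \right)} = N + 3 = 3 + N$)
$r{\left(t \right)} = -60 + 6 t$ ($r{\left(t \right)} = 6 \left(-10 + t\right) = -60 + 6 t$)
$- 43 r{\left(11 \right)} P{\left(0,-1 \right)} = - 43 \left(-60 + 6 \cdot 11\right) \left(3 - 1\right) = - 43 \left(-60 + 66\right) 2 = \left(-43\right) 6 \cdot 2 = \left(-258\right) 2 = -516$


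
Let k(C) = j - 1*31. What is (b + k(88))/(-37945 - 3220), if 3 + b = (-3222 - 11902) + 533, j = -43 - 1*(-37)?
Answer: 14631/41165 ≈ 0.35542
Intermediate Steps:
j = -6 (j = -43 + 37 = -6)
b = -14594 (b = -3 + ((-3222 - 11902) + 533) = -3 + (-15124 + 533) = -3 - 14591 = -14594)
k(C) = -37 (k(C) = -6 - 1*31 = -6 - 31 = -37)
(b + k(88))/(-37945 - 3220) = (-14594 - 37)/(-37945 - 3220) = -14631/(-41165) = -14631*(-1/41165) = 14631/41165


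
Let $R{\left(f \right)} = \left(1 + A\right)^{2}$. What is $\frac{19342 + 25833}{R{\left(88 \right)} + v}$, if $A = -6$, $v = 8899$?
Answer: $\frac{45175}{8924} \approx 5.0622$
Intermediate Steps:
$R{\left(f \right)} = 25$ ($R{\left(f \right)} = \left(1 - 6\right)^{2} = \left(-5\right)^{2} = 25$)
$\frac{19342 + 25833}{R{\left(88 \right)} + v} = \frac{19342 + 25833}{25 + 8899} = \frac{45175}{8924}$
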